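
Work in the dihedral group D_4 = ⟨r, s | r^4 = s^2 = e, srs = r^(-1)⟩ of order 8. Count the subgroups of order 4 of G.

3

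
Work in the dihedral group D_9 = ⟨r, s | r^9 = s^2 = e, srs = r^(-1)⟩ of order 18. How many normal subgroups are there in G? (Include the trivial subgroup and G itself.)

G has 16 subgroups. Checking conjugation-invariance by order — order 1: 1/1 normal; order 2: 0/9 normal; order 3: 1/1 normal; order 6: 0/3 normal; order 9: 1/1 normal; order 18: 1/1 normal.
Total normal subgroups: 4.

4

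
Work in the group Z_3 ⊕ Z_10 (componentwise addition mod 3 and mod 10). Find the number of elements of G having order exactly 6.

2

An element (a,b) has order lcm(ord(a), ord(b)); count pairs with lcm equal to 6.
Enumerating gives 2 such elements.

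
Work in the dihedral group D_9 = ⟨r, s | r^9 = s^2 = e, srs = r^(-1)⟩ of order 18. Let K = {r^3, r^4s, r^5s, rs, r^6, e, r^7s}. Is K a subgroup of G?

No

|K| = 7 does not divide |G| = 18, so by Lagrange K is not a subgroup.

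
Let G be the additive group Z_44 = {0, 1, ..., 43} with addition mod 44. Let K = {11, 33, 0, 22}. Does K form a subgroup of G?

Yes

|K| = 4 divides |G| = 44, consistent with Lagrange.
K contains the identity, every element's inverse is in K, and K is closed under +: it is a subgroup.
In fact K = ⟨33⟩.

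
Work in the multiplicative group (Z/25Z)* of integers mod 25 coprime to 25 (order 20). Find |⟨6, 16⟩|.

|⟨6⟩| = 5 and |⟨16⟩| = 5, so |H| is a multiple of lcm(5, 5) = 5 and divides |G| = 20.
Closing under the operation: H = {1, 6, 11, 16, 21}, so |H| = 5.

5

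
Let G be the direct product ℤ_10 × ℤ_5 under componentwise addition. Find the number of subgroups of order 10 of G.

|G| = 50 and 10 | 50, so subgroups of order 10 are possible by Lagrange.
The subgroups of order 10 are: {(0,0), (0,1), (0,2), (0,3), (0,4), (5,0), (5,1), (5,2), (5,3), (5,4)}; {(0,0), (1,0), (2,0), (3,0), (4,0), (5,0), (6,0), (7,0), (8,0), (9,0)}; {(0,0), (1,1), (2,2), (3,3), (4,4), (5,0), (6,1), (7,2), (8,3), (9,4)}; {(0,0), (1,2), (2,4), (3,1), (4,3), (5,0), (6,2), (7,4), (8,1), (9,3)}; … (6 in all).
So G has 6 subgroups of order 10.

6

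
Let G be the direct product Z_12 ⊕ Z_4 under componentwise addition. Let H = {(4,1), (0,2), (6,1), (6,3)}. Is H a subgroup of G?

The identity (0,0) ∉ H, so H is not a subgroup.

No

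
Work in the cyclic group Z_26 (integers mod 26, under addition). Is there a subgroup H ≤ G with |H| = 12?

No

12 does not divide |G| = 26, so by Lagrange no subgroup of order 12 exists.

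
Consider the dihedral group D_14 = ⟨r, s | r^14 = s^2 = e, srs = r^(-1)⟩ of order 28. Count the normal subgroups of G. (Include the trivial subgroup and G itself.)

7

G has 28 subgroups. Checking conjugation-invariance by order — order 1: 1/1 normal; order 2: 1/15 normal; order 4: 0/7 normal; order 7: 1/1 normal; order 14: 3/3 normal; order 28: 1/1 normal.
Total normal subgroups: 7.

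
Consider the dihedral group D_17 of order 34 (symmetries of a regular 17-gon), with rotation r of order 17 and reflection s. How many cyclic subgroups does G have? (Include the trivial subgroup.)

Group the elements of G by the cyclic subgroup they generate; each cyclic subgroup of order d accounts for φ(d) elements.
Cyclic subgroups by order — order 1: 1; order 2: 17; order 17: 1.
Total: 19.

19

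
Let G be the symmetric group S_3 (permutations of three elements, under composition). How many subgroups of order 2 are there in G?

3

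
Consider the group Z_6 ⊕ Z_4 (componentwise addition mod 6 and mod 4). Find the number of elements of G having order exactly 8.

0

An element (a,b) has order lcm(ord(a), ord(b)); count pairs with lcm equal to 8.
Enumerating gives 0 such elements.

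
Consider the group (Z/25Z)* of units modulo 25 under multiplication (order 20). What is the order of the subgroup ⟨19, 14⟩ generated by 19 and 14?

10

|⟨19⟩| = 10 and |⟨14⟩| = 10, so |H| is a multiple of lcm(10, 10) = 10 and divides |G| = 20.
Closing under the operation: H = {1, 4, 6, 9, 11, 14, 16, 19, 21, 24}, so |H| = 10.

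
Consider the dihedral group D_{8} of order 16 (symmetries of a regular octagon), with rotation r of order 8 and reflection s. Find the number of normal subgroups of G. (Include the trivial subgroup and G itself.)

7

G has 19 subgroups. Checking conjugation-invariance by order — order 1: 1/1 normal; order 2: 1/9 normal; order 4: 1/5 normal; order 8: 3/3 normal; order 16: 1/1 normal.
Total normal subgroups: 7.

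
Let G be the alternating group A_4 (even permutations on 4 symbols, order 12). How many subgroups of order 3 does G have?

|G| = 12 and 3 | 12, so subgroups of order 3 are possible by Lagrange.
The subgroups of order 3 are: {e, (1 2 3), (1 3 2)}; {e, (1 2 4), (1 4 2)}; {e, (1 3 4), (1 4 3)}; {e, (2 3 4), (2 4 3)}.
So G has 4 subgroups of order 3.

4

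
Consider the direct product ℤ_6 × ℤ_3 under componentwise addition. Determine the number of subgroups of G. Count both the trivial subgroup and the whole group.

|G| = 18, so by Lagrange every subgroup order divides 18. Divisors: 1, 2, 3, 6, 9, 18.
Subgroups by order — order 1: 1; order 2: 1; order 3: 4; order 6: 4; order 9: 1; order 18: 1.
Total: 1 + 1 + 4 + 4 + 1 + 1 = 12.

12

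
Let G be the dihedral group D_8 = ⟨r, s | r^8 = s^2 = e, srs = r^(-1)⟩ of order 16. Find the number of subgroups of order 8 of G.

|G| = 16 and 8 | 16, so subgroups of order 8 are possible by Lagrange.
The subgroups of order 8 are: {e, r, r^2, r^3, r^4, r^5, r^6, r^7}; {e, r^2, r^4, r^6, s, r^2s, r^4s, r^6s}; {e, r^2, r^4, r^6, rs, r^3s, r^5s, r^7s}.
So G has 3 subgroups of order 8.

3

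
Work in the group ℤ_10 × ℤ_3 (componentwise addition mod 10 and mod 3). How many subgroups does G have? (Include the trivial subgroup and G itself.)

8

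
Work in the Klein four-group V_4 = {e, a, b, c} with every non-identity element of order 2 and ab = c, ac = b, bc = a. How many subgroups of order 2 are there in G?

3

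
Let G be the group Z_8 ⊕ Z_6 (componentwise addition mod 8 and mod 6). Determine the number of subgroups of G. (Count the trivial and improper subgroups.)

22

|G| = 48, so by Lagrange every subgroup order divides 48. Divisors: 1, 2, 3, 4, 6, 8, 12, 16, 24, 48.
Subgroups by order — order 1: 1; order 2: 3; order 3: 1; order 4: 3; order 6: 3; order 8: 3; order 12: 3; order 16: 1; order 24: 3; order 48: 1.
Total: 1 + 3 + 1 + 3 + 3 + 3 + 3 + 1 + 3 + 1 = 22.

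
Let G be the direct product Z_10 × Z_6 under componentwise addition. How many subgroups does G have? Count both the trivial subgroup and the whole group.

|G| = 60, so by Lagrange every subgroup order divides 60. Divisors: 1, 2, 3, 4, 5, 6, 10, 12, 15, 20, 30, 60.
Subgroups by order — order 1: 1; order 2: 3; order 3: 1; order 4: 1; order 5: 1; order 6: 3; order 10: 3; order 12: 1; order 15: 1; order 20: 1; order 30: 3; order 60: 1.
Total: 1 + 3 + 1 + 1 + 1 + 3 + 3 + 1 + 1 + 1 + 3 + 1 = 20.

20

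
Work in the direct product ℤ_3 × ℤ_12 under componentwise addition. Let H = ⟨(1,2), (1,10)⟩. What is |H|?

18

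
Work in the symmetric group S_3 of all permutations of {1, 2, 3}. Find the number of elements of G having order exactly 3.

2

The elements of order 3 are: (1 2 3), (1 3 2).
That's 2.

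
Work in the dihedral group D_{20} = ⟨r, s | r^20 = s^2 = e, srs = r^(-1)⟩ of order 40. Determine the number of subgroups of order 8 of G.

|G| = 40 and 8 | 40, so subgroups of order 8 are possible by Lagrange.
The subgroups of order 8 are: {e, r^5, r^10, r^15, s, r^5s, r^10s, r^15s}; {e, r^5, r^10, r^15, rs, r^6s, r^11s, r^16s}; {e, r^5, r^10, r^15, r^2s, r^7s, r^12s, r^17s}; {e, r^5, r^10, r^15, r^3s, r^8s, r^13s, r^18s}; … (5 in all).
So G has 5 subgroups of order 8.

5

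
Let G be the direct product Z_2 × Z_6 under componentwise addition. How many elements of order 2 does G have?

3

An element (a,b) has order lcm(ord(a), ord(b)); count pairs with lcm equal to 2.
Enumerating gives 3 such elements.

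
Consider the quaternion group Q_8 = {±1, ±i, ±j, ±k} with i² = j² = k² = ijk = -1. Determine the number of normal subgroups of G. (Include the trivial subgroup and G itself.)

6

G has 6 subgroups. Checking conjugation-invariance by order — order 1: 1/1 normal; order 2: 1/1 normal; order 4: 3/3 normal; order 8: 1/1 normal.
Total normal subgroups: 6.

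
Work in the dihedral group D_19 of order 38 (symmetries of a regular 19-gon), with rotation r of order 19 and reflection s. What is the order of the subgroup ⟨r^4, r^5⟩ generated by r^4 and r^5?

19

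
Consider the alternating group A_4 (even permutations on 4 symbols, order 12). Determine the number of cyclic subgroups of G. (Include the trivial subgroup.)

8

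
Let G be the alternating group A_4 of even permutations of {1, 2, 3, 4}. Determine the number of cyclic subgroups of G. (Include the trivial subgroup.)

8

A cyclic subgroup of order d is generated by each of its φ(d) elements of order d, so the cyclic subgroups of order d number (#elements of order d)/φ(d).
Cyclic subgroups by order — order 1: 1; order 2: 3; order 3: 4.
Total: 8.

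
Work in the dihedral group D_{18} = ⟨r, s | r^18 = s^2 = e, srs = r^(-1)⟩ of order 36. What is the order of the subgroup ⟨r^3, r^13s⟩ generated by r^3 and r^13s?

12

|⟨r^3⟩| = 6 and |⟨r^13s⟩| = 2, so |H| is a multiple of lcm(6, 2) = 6 and divides |G| = 36.
Closing under the operation: H = {e, r^3, r^6, r^9, r^12, r^15, rs, r^4s, r^7s, r^10s, r^13s, r^16s}, so |H| = 12.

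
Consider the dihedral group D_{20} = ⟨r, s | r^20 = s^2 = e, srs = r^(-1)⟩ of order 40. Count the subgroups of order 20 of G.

3

|G| = 40 and 20 | 40, so subgroups of order 20 are possible by Lagrange.
The subgroups of order 20 are: {e, r, r^2, r^3, r^4, r^5, r^6, r^7, r^8, r^9, r^10, r^11, r^12, r^13, r^14, r^15, r^16, r^17, r^18, r^19}; {e, r^2, r^4, r^6, r^8, r^10, r^12, r^14, r^16, r^18, s, r^2s, r^4s, r^6s, r^8s, r^10s, r^12s, r^14s, r^16s, r^18s}; {e, r^2, r^4, r^6, r^8, r^10, r^12, r^14, r^16, r^18, rs, r^3s, r^5s, r^7s, r^9s, r^11s, r^13s, r^15s, r^17s, r^19s}.
So G has 3 subgroups of order 20.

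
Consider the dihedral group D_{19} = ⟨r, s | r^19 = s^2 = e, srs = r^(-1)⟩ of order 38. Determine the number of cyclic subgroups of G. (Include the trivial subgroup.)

21

Group the elements of G by the cyclic subgroup they generate; each cyclic subgroup of order d accounts for φ(d) elements.
Cyclic subgroups by order — order 1: 1; order 2: 19; order 19: 1.
Total: 21.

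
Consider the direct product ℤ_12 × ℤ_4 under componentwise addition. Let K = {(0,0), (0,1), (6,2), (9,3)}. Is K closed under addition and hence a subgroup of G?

(0,1) ∈ K but its inverse (0,3) ∉ K, so K is not a subgroup.

No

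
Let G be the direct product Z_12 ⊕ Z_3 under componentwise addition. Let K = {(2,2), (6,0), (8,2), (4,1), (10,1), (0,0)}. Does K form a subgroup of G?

|K| = 6 divides |G| = 36, consistent with Lagrange.
K contains the identity, every element's inverse is in K, and K is closed under +: it is a subgroup.
In fact K = ⟨(10,1)⟩.

Yes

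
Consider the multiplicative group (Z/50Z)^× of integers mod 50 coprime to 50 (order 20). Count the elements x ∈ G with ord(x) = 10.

The elements of order 10 are: 9, 19, 29, 39.
That's 4.

4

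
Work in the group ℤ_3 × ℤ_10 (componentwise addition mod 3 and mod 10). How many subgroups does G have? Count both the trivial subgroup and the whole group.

|G| = 30, so by Lagrange every subgroup order divides 30. Divisors: 1, 2, 3, 5, 6, 10, 15, 30.
Subgroups by order — order 1: 1; order 2: 1; order 3: 1; order 5: 1; order 6: 1; order 10: 1; order 15: 1; order 30: 1.
Total: 1 + 1 + 1 + 1 + 1 + 1 + 1 + 1 = 8.

8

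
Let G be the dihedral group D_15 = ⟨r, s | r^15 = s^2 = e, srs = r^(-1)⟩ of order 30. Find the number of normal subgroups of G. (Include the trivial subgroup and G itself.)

5

G has 28 subgroups. Checking conjugation-invariance by order — order 1: 1/1 normal; order 2: 0/15 normal; order 3: 1/1 normal; order 5: 1/1 normal; order 6: 0/5 normal; order 10: 0/3 normal; order 15: 1/1 normal; order 30: 1/1 normal.
Total normal subgroups: 5.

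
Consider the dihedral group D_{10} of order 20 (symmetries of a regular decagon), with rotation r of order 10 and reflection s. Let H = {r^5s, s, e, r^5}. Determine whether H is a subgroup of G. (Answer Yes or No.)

Yes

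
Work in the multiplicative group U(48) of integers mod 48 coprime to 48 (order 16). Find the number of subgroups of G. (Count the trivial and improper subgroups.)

|G| = 16, so by Lagrange every subgroup order divides 16. Divisors: 1, 2, 4, 8, 16.
Subgroups by order — order 1: 1; order 2: 7; order 4: 11; order 8: 7; order 16: 1.
Total: 1 + 7 + 11 + 7 + 1 = 27.

27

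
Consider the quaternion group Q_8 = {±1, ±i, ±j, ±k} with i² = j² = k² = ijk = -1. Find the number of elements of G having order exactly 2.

1

The elements of order 2 are: -1.
That's 1.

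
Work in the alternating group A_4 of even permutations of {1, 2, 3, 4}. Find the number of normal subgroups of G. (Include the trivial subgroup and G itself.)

G has 10 subgroups. Checking conjugation-invariance by order — order 1: 1/1 normal; order 2: 0/3 normal; order 3: 0/4 normal; order 4: 1/1 normal; order 12: 1/1 normal.
Total normal subgroups: 3.

3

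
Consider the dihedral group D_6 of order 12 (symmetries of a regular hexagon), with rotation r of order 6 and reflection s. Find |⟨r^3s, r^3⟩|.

|⟨r^3s⟩| = 2 and |⟨r^3⟩| = 2, so |H| is a multiple of lcm(2, 2) = 2 and divides |G| = 12.
Closing under the operation: H = {e, r^3, s, r^3s}, so |H| = 4.

4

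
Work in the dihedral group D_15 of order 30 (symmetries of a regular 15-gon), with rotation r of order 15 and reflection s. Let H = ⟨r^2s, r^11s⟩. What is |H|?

10

|⟨r^2s⟩| = 2 and |⟨r^11s⟩| = 2, so |H| is a multiple of lcm(2, 2) = 2 and divides |G| = 30.
Closing under the operation: H = {e, r^3, r^6, r^9, r^12, r^2s, r^5s, r^8s, r^11s, r^14s}, so |H| = 10.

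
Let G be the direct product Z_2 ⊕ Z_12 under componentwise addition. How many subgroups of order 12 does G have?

|G| = 24 and 12 | 24, so subgroups of order 12 are possible by Lagrange.
The subgroups of order 12 are: {(0,0), (0,1), (0,2), (0,3), (0,4), (0,5), (0,6), (0,7), (0,8), (0,9), (0,10), (0,11)}; {(0,0), (0,2), (0,4), (0,6), (0,8), (0,10), (1,0), (1,2), (1,4), (1,6), (1,8), (1,10)}; {(0,0), (0,2), (0,4), (0,6), (0,8), (0,10), (1,1), (1,3), (1,5), (1,7), (1,9), (1,11)}.
So G has 3 subgroups of order 12.

3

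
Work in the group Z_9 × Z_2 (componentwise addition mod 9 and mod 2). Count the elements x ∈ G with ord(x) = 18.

An element (a,b) has order lcm(ord(a), ord(b)); count pairs with lcm equal to 18.
Enumerating gives 6 such elements.

6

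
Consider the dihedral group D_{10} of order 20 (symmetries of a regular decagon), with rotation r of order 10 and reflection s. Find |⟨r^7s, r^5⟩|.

4

|⟨r^7s⟩| = 2 and |⟨r^5⟩| = 2, so |H| is a multiple of lcm(2, 2) = 2 and divides |G| = 20.
Closing under the operation: H = {e, r^5, r^2s, r^7s}, so |H| = 4.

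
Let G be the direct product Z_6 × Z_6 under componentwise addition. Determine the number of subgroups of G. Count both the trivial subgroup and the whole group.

|G| = 36, so by Lagrange every subgroup order divides 36. Divisors: 1, 2, 3, 4, 6, 9, 12, 18, 36.
Subgroups by order — order 1: 1; order 2: 3; order 3: 4; order 4: 1; order 6: 12; order 9: 1; order 12: 4; order 18: 3; order 36: 1.
Total: 1 + 3 + 4 + 1 + 12 + 1 + 4 + 3 + 1 = 30.

30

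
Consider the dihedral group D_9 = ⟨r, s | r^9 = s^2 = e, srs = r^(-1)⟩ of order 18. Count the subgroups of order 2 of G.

9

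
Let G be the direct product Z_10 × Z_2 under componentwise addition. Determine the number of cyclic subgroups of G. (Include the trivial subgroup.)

8

A cyclic subgroup of order d is generated by each of its φ(d) elements of order d, so the cyclic subgroups of order d number (#elements of order d)/φ(d).
Cyclic subgroups by order — order 1: 1; order 2: 3; order 5: 1; order 10: 3.
Total: 8.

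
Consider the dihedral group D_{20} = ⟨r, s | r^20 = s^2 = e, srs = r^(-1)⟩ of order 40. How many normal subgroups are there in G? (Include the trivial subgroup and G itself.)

9

G has 48 subgroups. Checking conjugation-invariance by order — order 1: 1/1 normal; order 2: 1/21 normal; order 4: 1/11 normal; order 5: 1/1 normal; order 8: 0/5 normal; order 10: 1/5 normal; order 20: 3/3 normal; order 40: 1/1 normal.
Total normal subgroups: 9.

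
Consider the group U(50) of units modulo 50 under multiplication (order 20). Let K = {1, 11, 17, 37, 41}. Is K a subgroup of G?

No

17 ∈ K but its inverse 3 ∉ K, so K is not a subgroup.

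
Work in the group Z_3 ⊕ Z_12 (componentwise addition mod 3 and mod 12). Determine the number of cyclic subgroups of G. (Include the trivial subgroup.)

15

Each element a generates a cyclic subgroup ⟨a⟩; distinct elements may generate the same one (a cyclic group of order d has φ(d) generators).
Cyclic subgroups by order — order 1: 1; order 2: 1; order 3: 4; order 4: 1; order 6: 4; order 12: 4.
Total: 15.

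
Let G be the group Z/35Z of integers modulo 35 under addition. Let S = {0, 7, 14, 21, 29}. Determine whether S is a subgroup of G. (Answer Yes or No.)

No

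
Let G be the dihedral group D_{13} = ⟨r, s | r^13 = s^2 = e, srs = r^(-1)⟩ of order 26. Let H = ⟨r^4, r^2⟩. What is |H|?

13

|⟨r^4⟩| = 13 and |⟨r^2⟩| = 13, so |H| is a multiple of lcm(13, 13) = 13 and divides |G| = 26.
Closing under the operation: H = {e, r, r^2, r^3, r^4, r^5, r^6, r^7, r^8, r^9, r^10, r^11, r^12}, so |H| = 13.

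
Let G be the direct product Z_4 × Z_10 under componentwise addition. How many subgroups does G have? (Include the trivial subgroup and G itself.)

|G| = 40, so by Lagrange every subgroup order divides 40. Divisors: 1, 2, 4, 5, 8, 10, 20, 40.
Subgroups by order — order 1: 1; order 2: 3; order 4: 3; order 5: 1; order 8: 1; order 10: 3; order 20: 3; order 40: 1.
Total: 1 + 3 + 3 + 1 + 1 + 3 + 3 + 1 = 16.

16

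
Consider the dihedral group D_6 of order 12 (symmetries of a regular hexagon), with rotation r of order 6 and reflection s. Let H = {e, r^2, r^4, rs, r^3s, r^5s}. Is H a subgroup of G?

|H| = 6 divides |G| = 12, consistent with Lagrange.
H contains the identity, every element's inverse is in H, and H is closed under ·: it is a subgroup.

Yes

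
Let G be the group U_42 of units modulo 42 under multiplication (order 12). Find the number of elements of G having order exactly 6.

6

The elements of order 6 are: 5, 11, 17, 19, 23, 31.
That's 6.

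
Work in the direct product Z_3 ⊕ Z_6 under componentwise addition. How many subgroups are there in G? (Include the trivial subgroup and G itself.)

12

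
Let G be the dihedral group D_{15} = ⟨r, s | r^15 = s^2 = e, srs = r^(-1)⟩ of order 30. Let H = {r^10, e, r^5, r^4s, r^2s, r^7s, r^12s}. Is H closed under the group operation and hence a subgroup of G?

|H| = 7 does not divide |G| = 30, so by Lagrange H is not a subgroup.

No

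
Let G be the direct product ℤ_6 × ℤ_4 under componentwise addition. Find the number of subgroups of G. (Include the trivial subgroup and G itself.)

16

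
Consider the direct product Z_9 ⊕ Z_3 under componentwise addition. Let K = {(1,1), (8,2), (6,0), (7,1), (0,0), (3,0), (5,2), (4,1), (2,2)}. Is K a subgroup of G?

|K| = 9 divides |G| = 27, consistent with Lagrange.
K contains the identity, every element's inverse is in K, and K is closed under +: it is a subgroup.
In fact K = ⟨(7,1)⟩.

Yes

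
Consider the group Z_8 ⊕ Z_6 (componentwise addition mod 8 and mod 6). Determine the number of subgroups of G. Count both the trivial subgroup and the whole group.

22

|G| = 48, so by Lagrange every subgroup order divides 48. Divisors: 1, 2, 3, 4, 6, 8, 12, 16, 24, 48.
Subgroups by order — order 1: 1; order 2: 3; order 3: 1; order 4: 3; order 6: 3; order 8: 3; order 12: 3; order 16: 1; order 24: 3; order 48: 1.
Total: 1 + 3 + 1 + 3 + 3 + 3 + 3 + 1 + 3 + 1 = 22.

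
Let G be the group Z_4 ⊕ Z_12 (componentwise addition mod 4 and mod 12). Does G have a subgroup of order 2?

Yes

2 | 48. A subgroup of order 2 is {(0,0), (0,6)}.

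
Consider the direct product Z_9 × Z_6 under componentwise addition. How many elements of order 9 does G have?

An element (a,b) has order lcm(ord(a), ord(b)); count pairs with lcm equal to 9.
Enumerating gives 18 such elements.

18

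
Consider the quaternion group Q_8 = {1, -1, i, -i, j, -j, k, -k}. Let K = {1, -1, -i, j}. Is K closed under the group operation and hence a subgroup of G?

j ∈ K but its inverse -j ∉ K, so K is not a subgroup.

No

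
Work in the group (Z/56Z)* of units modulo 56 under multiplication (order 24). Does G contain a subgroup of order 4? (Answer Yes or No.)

Yes

4 | 24. A subgroup of order 4 is {1, 13, 15, 27}.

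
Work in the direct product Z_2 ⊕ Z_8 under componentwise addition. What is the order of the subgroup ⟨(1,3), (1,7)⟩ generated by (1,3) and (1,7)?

8

|⟨(1,3)⟩| = 8 and |⟨(1,7)⟩| = 8, so |H| is a multiple of lcm(8, 8) = 8 and divides |G| = 16.
Closing under the operation: H = {(0,0), (0,2), (0,4), (0,6), (1,1), (1,3), (1,5), (1,7)}, so |H| = 8.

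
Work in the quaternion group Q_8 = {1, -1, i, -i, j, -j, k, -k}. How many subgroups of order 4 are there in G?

3

|G| = 8 and 4 | 8, so subgroups of order 4 are possible by Lagrange.
The subgroups of order 4 are: {1, -1, i, -i}; {1, -1, j, -j}; {1, -1, k, -k}.
So G has 3 subgroups of order 4.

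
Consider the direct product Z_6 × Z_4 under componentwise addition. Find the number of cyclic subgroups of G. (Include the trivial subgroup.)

Group the elements of G by the cyclic subgroup they generate; each cyclic subgroup of order d accounts for φ(d) elements.
Cyclic subgroups by order — order 1: 1; order 2: 3; order 3: 1; order 4: 2; order 6: 3; order 12: 2.
Total: 12.

12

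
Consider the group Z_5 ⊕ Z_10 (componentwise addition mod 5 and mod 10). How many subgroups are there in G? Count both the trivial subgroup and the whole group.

16

|G| = 50, so by Lagrange every subgroup order divides 50. Divisors: 1, 2, 5, 10, 25, 50.
Subgroups by order — order 1: 1; order 2: 1; order 5: 6; order 10: 6; order 25: 1; order 50: 1.
Total: 1 + 1 + 6 + 6 + 1 + 1 = 16.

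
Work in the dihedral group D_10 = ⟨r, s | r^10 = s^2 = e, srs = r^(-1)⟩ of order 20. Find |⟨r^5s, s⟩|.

|⟨r^5s⟩| = 2 and |⟨s⟩| = 2, so |H| is a multiple of lcm(2, 2) = 2 and divides |G| = 20.
Closing under the operation: H = {e, r^5, s, r^5s}, so |H| = 4.

4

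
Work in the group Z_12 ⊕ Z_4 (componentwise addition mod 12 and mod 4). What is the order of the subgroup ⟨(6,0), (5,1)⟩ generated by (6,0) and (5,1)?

24

|⟨(6,0)⟩| = 2 and |⟨(5,1)⟩| = 12, so |H| is a multiple of lcm(2, 12) = 12 and divides |G| = 48.
Closing under the operation: H = {(0,0), (0,2), (1,1), (1,3), (2,0), (2,2), (3,1), (3,3), (4,0), (4,2), (5,1), (5,3), (6,0), (6,2), (7,1), (7,3), (8,0), (8,2), (9,1), (9,3), (10,0), (10,2), (11,1), (11,3)}, so |H| = 24.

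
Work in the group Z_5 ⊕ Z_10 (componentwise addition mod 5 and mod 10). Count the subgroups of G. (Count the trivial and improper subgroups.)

16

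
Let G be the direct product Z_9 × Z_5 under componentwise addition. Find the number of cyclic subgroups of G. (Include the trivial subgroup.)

Group the elements of G by the cyclic subgroup they generate; each cyclic subgroup of order d accounts for φ(d) elements.
Cyclic subgroups by order — order 1: 1; order 3: 1; order 5: 1; order 9: 1; order 15: 1; order 45: 1.
Total: 6.

6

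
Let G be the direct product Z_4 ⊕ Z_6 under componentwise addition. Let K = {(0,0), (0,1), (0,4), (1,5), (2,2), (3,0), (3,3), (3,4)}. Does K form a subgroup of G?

No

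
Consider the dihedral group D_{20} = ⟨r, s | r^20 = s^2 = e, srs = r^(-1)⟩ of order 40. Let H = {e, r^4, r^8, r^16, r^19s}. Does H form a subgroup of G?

r^8 ∈ H but its inverse r^12 ∉ H, so H is not a subgroup.

No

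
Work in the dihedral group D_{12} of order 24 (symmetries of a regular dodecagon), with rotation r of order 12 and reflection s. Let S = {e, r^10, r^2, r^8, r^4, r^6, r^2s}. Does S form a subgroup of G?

No

|S| = 7 does not divide |G| = 24, so by Lagrange S is not a subgroup.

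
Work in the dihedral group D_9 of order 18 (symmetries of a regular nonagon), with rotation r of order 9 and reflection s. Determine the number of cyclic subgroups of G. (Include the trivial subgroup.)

12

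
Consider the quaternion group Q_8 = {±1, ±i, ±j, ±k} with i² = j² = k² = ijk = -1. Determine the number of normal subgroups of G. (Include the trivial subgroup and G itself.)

G has 6 subgroups. Checking conjugation-invariance by order — order 1: 1/1 normal; order 2: 1/1 normal; order 4: 3/3 normal; order 8: 1/1 normal.
Total normal subgroups: 6.

6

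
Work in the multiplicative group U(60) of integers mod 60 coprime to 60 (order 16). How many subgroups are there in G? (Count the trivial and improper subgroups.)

|G| = 16, so by Lagrange every subgroup order divides 16. Divisors: 1, 2, 4, 8, 16.
Subgroups by order — order 1: 1; order 2: 7; order 4: 11; order 8: 7; order 16: 1.
Total: 1 + 7 + 11 + 7 + 1 = 27.

27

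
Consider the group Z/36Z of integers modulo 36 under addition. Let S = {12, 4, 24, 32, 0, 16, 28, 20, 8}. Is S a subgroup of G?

Yes

|S| = 9 divides |G| = 36, consistent with Lagrange.
S contains the identity, every element's inverse is in S, and S is closed under +: it is a subgroup.
In fact S = ⟨32⟩.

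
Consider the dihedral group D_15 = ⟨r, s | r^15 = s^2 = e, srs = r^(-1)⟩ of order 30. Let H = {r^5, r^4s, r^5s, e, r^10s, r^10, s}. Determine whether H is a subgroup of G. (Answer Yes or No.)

|H| = 7 does not divide |G| = 30, so by Lagrange H is not a subgroup.

No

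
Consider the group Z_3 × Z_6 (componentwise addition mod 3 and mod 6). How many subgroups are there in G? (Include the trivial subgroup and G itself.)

|G| = 18, so by Lagrange every subgroup order divides 18. Divisors: 1, 2, 3, 6, 9, 18.
Subgroups by order — order 1: 1; order 2: 1; order 3: 4; order 6: 4; order 9: 1; order 18: 1.
Total: 1 + 1 + 4 + 4 + 1 + 1 = 12.

12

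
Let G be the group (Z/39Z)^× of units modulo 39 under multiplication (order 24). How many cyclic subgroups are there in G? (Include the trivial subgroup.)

12

Each element a generates a cyclic subgroup ⟨a⟩; distinct elements may generate the same one (a cyclic group of order d has φ(d) generators).
Cyclic subgroups by order — order 1: 1; order 2: 3; order 3: 1; order 4: 2; order 6: 3; order 12: 2.
Total: 12.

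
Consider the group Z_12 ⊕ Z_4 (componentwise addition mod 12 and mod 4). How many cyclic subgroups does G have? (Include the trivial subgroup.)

20

Group the elements of G by the cyclic subgroup they generate; each cyclic subgroup of order d accounts for φ(d) elements.
Cyclic subgroups by order — order 1: 1; order 2: 3; order 3: 1; order 4: 6; order 6: 3; order 12: 6.
Total: 20.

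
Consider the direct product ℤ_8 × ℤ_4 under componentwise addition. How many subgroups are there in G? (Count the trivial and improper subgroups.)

|G| = 32, so by Lagrange every subgroup order divides 32. Divisors: 1, 2, 4, 8, 16, 32.
Subgroups by order — order 1: 1; order 2: 3; order 4: 7; order 8: 7; order 16: 3; order 32: 1.
Total: 1 + 3 + 7 + 7 + 3 + 1 = 22.

22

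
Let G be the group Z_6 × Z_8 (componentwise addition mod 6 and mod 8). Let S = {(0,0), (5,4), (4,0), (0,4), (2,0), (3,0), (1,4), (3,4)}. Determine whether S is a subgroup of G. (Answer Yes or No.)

Closure fails: (4,0) + (0,4) = (4,4) ∉ S. So S is not a subgroup.

No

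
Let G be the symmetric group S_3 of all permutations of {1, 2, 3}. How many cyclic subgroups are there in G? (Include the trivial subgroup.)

Each element a generates a cyclic subgroup ⟨a⟩; distinct elements may generate the same one (a cyclic group of order d has φ(d) generators).
Cyclic subgroups by order — order 1: 1; order 2: 3; order 3: 1.
Total: 5.

5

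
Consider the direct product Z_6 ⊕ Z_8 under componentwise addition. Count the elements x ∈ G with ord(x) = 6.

6

An element (a,b) has order lcm(ord(a), ord(b)); count pairs with lcm equal to 6.
Enumerating gives 6 such elements.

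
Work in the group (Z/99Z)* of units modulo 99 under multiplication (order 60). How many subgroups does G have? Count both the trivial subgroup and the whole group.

|G| = 60, so by Lagrange every subgroup order divides 60. Divisors: 1, 2, 3, 4, 5, 6, 10, 12, 15, 20, 30, 60.
Subgroups by order — order 1: 1; order 2: 3; order 3: 1; order 4: 1; order 5: 1; order 6: 3; order 10: 3; order 12: 1; order 15: 1; order 20: 1; order 30: 3; order 60: 1.
Total: 1 + 3 + 1 + 1 + 1 + 3 + 3 + 1 + 1 + 1 + 3 + 1 = 20.

20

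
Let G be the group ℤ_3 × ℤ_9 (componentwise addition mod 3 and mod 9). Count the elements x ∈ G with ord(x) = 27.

An element (a,b) has order lcm(ord(a), ord(b)); count pairs with lcm equal to 27.
Enumerating gives 0 such elements.

0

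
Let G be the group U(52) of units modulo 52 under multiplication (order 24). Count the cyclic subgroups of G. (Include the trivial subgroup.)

12

A cyclic subgroup of order d is generated by each of its φ(d) elements of order d, so the cyclic subgroups of order d number (#elements of order d)/φ(d).
Cyclic subgroups by order — order 1: 1; order 2: 3; order 3: 1; order 4: 2; order 6: 3; order 12: 2.
Total: 12.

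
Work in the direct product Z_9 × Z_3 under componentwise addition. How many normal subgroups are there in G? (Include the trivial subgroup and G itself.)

10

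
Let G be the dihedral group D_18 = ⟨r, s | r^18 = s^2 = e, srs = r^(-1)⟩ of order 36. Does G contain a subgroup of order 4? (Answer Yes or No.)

4 | 36. A subgroup of order 4 is {e, r^9, rs, r^10s}.

Yes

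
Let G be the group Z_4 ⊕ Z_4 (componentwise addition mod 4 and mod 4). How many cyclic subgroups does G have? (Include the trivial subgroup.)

Each element a generates a cyclic subgroup ⟨a⟩; distinct elements may generate the same one (a cyclic group of order d has φ(d) generators).
Cyclic subgroups by order — order 1: 1; order 2: 3; order 4: 6.
Total: 10.

10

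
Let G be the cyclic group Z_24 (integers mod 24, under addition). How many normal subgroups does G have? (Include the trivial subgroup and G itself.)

8

G is abelian, so every subgroup is normal.
G has 8 subgroups in total, hence 8 normal subgroups.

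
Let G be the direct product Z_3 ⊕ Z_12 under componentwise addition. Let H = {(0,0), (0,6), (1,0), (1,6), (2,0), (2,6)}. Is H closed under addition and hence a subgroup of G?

Yes

|H| = 6 divides |G| = 36, consistent with Lagrange.
H contains the identity, every element's inverse is in H, and H is closed under +: it is a subgroup.
In fact H = ⟨(2,6)⟩.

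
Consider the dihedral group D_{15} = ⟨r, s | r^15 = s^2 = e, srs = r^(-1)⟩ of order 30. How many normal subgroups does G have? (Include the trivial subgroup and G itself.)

5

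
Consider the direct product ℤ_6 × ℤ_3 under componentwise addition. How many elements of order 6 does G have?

8

An element (a,b) has order lcm(ord(a), ord(b)); count pairs with lcm equal to 6.
Enumerating gives 8 such elements.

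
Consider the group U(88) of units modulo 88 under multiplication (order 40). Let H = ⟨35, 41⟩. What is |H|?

|⟨35⟩| = 10 and |⟨41⟩| = 10, so |H| is a multiple of lcm(10, 10) = 10 and divides |G| = 40.
Closing under the operation: H = {1, 3, 9, 17, 19, 25, 27, 35, 41, 43, 49, 51, 57, 59, 65, 67, 73, 75, 81, 83}, so |H| = 20.

20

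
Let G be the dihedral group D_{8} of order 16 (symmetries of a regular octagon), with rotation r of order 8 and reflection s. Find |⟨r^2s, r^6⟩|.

8

|⟨r^2s⟩| = 2 and |⟨r^6⟩| = 4, so |H| is a multiple of lcm(2, 4) = 4 and divides |G| = 16.
Closing under the operation: H = {e, r^2, r^4, r^6, s, r^2s, r^4s, r^6s}, so |H| = 8.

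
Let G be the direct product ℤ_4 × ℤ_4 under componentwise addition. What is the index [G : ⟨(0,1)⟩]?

|⟨(0,1)⟩| = 4 and |G| = 16.
By Lagrange, [G : H] = |G|/|H| = 16/4 = 4.

4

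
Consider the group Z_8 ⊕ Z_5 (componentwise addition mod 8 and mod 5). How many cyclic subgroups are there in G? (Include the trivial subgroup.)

8

A cyclic subgroup of order d is generated by each of its φ(d) elements of order d, so the cyclic subgroups of order d number (#elements of order d)/φ(d).
Cyclic subgroups by order — order 1: 1; order 2: 1; order 4: 1; order 5: 1; order 8: 1; order 10: 1; order 20: 1; order 40: 1.
Total: 8.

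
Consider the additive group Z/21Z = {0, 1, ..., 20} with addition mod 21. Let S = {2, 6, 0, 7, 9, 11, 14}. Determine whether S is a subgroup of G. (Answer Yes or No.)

2 ∈ S but its inverse 19 ∉ S, so S is not a subgroup.

No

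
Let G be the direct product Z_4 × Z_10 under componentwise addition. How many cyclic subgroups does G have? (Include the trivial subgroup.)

12

A cyclic subgroup of order d is generated by each of its φ(d) elements of order d, so the cyclic subgroups of order d number (#elements of order d)/φ(d).
Cyclic subgroups by order — order 1: 1; order 2: 3; order 4: 2; order 5: 1; order 10: 3; order 20: 2.
Total: 12.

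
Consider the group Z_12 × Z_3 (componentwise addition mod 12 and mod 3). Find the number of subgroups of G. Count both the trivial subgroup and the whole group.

18

|G| = 36, so by Lagrange every subgroup order divides 36. Divisors: 1, 2, 3, 4, 6, 9, 12, 18, 36.
Subgroups by order — order 1: 1; order 2: 1; order 3: 4; order 4: 1; order 6: 4; order 9: 1; order 12: 4; order 18: 1; order 36: 1.
Total: 1 + 1 + 4 + 1 + 4 + 1 + 4 + 1 + 1 = 18.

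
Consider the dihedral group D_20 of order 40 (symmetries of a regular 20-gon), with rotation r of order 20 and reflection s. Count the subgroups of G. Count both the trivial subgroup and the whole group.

48

|G| = 40, so by Lagrange every subgroup order divides 40. Divisors: 1, 2, 4, 5, 8, 10, 20, 40.
Subgroups by order — order 1: 1; order 2: 21; order 4: 11; order 5: 1; order 8: 5; order 10: 5; order 20: 3; order 40: 1.
Total: 1 + 21 + 11 + 1 + 5 + 5 + 3 + 1 = 48.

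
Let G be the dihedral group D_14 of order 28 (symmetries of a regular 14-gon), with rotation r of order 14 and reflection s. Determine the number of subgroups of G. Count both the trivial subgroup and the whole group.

28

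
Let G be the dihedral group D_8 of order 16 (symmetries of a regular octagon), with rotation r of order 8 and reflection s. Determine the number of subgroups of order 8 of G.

3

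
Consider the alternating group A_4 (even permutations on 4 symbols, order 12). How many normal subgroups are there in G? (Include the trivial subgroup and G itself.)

3

G has 10 subgroups. Checking conjugation-invariance by order — order 1: 1/1 normal; order 2: 0/3 normal; order 3: 0/4 normal; order 4: 1/1 normal; order 12: 1/1 normal.
Total normal subgroups: 3.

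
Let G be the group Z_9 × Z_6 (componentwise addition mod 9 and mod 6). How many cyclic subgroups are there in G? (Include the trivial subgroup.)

16

Group the elements of G by the cyclic subgroup they generate; each cyclic subgroup of order d accounts for φ(d) elements.
Cyclic subgroups by order — order 1: 1; order 2: 1; order 3: 4; order 6: 4; order 9: 3; order 18: 3.
Total: 16.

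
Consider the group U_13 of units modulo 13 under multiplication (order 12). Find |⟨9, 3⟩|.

|⟨9⟩| = 3 and |⟨3⟩| = 3, so |H| is a multiple of lcm(3, 3) = 3 and divides |G| = 12.
Closing under the operation: H = {1, 3, 9}, so |H| = 3.

3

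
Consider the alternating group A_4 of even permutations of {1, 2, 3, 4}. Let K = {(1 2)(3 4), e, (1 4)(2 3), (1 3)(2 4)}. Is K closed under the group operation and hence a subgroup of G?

Yes

|K| = 4 divides |G| = 12, consistent with Lagrange.
K contains the identity, every element's inverse is in K, and K is closed under ∘: it is a subgroup.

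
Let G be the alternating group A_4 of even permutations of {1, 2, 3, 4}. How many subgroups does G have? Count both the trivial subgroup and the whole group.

10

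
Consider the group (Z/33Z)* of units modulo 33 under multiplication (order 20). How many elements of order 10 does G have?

12

Enumerating element orders in G gives 12 elements of order 10.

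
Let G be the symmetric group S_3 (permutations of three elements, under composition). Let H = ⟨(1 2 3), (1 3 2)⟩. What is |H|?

3

|⟨(1 2 3)⟩| = 3 and |⟨(1 3 2)⟩| = 3, so |H| is a multiple of lcm(3, 3) = 3 and divides |G| = 6.
Closing under the operation: H = {e, (1 2 3), (1 3 2)}, so |H| = 3.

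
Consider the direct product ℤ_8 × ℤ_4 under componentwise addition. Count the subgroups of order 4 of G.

7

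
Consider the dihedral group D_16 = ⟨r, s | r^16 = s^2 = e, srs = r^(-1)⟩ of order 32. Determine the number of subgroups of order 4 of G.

|G| = 32 and 4 | 32, so subgroups of order 4 are possible by Lagrange.
The subgroups of order 4 are: {e, r^8, r^2s, r^10s}; {e, r^8, r^3s, r^11s}; {e, r^4, r^8, r^12}; {e, r^8, r^4s, r^12s}; … (9 in all).
So G has 9 subgroups of order 4.

9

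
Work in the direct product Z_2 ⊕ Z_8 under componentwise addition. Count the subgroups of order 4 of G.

|G| = 16 and 4 | 16, so subgroups of order 4 are possible by Lagrange.
The subgroups of order 4 are: {(0,0), (0,2), (0,4), (0,6)}; {(0,0), (0,4), (1,0), (1,4)}; {(0,0), (0,4), (1,2), (1,6)}.
So G has 3 subgroups of order 4.

3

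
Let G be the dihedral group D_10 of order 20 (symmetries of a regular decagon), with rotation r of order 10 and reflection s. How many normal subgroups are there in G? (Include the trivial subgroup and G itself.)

7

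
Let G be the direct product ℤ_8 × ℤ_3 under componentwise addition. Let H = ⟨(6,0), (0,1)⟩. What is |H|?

12

|⟨(6,0)⟩| = 4 and |⟨(0,1)⟩| = 3, so |H| is a multiple of lcm(4, 3) = 12 and divides |G| = 24.
Closing under the operation: H = {(0,0), (0,1), (0,2), (2,0), (2,1), (2,2), (4,0), (4,1), (4,2), (6,0), (6,1), (6,2)}, so |H| = 12.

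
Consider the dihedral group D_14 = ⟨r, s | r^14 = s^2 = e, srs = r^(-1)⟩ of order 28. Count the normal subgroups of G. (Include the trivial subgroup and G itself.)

7

G has 28 subgroups. Checking conjugation-invariance by order — order 1: 1/1 normal; order 2: 1/15 normal; order 4: 0/7 normal; order 7: 1/1 normal; order 14: 3/3 normal; order 28: 1/1 normal.
Total normal subgroups: 7.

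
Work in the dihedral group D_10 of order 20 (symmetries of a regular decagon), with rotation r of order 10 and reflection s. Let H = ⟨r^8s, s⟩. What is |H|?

10

|⟨r^8s⟩| = 2 and |⟨s⟩| = 2, so |H| is a multiple of lcm(2, 2) = 2 and divides |G| = 20.
Closing under the operation: H = {e, r^2, r^4, r^6, r^8, s, r^2s, r^4s, r^6s, r^8s}, so |H| = 10.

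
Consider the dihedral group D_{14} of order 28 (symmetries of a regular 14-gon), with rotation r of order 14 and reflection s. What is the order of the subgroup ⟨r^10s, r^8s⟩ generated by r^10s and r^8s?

14

|⟨r^10s⟩| = 2 and |⟨r^8s⟩| = 2, so |H| is a multiple of lcm(2, 2) = 2 and divides |G| = 28.
Closing under the operation: H = {e, r^2, r^4, r^6, r^8, r^10, r^12, s, r^2s, r^4s, r^6s, r^8s, r^10s, r^12s}, so |H| = 14.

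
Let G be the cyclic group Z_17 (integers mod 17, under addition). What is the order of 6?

In Z_17, the order of an element a is n/gcd(a, n).
gcd(6, 17) = 1, so |⟨6⟩| = 17/1 = 17.

17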